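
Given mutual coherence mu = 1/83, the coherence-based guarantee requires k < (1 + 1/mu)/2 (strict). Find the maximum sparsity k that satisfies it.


1/mu = 83.
1 + 1/mu = 84.
(1 + 1/mu)/2 = 42 is an integer and the inequality is strict, so k_max = 42 - 1 = 41.

41


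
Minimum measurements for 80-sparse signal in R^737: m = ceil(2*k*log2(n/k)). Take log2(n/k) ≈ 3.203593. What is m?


log2(n/k) = log2(737/80) ≈ 3.203593.
2*k*log2(n/k) ≈ 2*80*3.203593 = 512.57488.
m = ceil(512.57488) = 513.

513


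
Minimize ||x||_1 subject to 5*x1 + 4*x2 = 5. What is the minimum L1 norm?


Axis intercepts:
  x1 = 1, x2 = 0: L1 = 1
  x1 = 0, x2 = 5/4: L1 = 5/4
x* = (1, 0)
||x*||_1 = 1.

1


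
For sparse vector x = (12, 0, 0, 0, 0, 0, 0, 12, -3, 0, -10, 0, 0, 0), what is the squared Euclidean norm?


Non-zero entries: [(0, 12), (7, 12), (8, -3), (10, -10)]
Squares: [144, 144, 9, 100]
||x||_2^2 = sum = 397.

397


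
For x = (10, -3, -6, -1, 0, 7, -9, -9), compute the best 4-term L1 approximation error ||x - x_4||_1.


Sorted |x_i| descending: [10, 9, 9, 7, 6, 3, 1, 0]
Keep top 4: [10, 9, 9, 7]
Tail entries: [6, 3, 1, 0]
L1 error = sum of tail = 10.

10


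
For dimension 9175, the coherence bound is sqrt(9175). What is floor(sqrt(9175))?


95^2 = 9025 <= 9175 < 9216 = 96^2, so 95 <= sqrt(9175) < 96.
floor(sqrt(9175)) = 95.

95


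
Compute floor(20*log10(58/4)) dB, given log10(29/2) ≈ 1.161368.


||x||/||e|| = 58/4 = 29/2.
log10(29/2) ≈ 1.161368.
20*log10(||x||/||e||) ≈ 20*1.161368 = 23.22736.
floor(23.22736) = 23.

23


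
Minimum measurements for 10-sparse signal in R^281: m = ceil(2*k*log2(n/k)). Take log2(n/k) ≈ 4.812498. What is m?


log2(n/k) = log2(281/10) ≈ 4.812498.
2*k*log2(n/k) ≈ 2*10*4.812498 = 96.24996.
m = ceil(96.24996) = 97.

97


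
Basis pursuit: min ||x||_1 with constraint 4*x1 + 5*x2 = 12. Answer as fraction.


Axis intercepts:
  x1 = 3, x2 = 0: L1 = 3
  x1 = 0, x2 = 12/5: L1 = 12/5
x* = (0, 12/5)
||x*||_1 = 12/5.

12/5


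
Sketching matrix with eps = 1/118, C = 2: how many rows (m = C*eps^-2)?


1/eps = 118.
(1/eps)^2 = 13924.
m = 2*13924 = 27848.

27848


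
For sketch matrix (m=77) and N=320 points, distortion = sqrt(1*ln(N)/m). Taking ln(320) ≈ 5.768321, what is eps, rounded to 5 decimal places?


ln(320) ≈ 5.768321.
1*ln(N)/m ≈ 1*5.768321/77 ≈ 0.07491326.
eps = sqrt(0.07491326) ≈ 0.2737029 ≈ 0.27370.

0.27370


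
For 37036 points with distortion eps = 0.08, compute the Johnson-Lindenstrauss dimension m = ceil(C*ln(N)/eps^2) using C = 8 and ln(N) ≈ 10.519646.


ln(37036) ≈ 10.519646.
eps^2 = 0.08^2 = 0.0064.
C*ln(N)/eps^2 ≈ 8*10.519646/0.0064 ≈ 13149.5575.
m = ceil(13149.5575) = 13150.

13150


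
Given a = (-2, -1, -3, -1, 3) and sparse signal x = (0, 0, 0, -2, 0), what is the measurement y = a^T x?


Non-zero terms: ['-1*-2']
Products: [2]
y = sum = 2.

2


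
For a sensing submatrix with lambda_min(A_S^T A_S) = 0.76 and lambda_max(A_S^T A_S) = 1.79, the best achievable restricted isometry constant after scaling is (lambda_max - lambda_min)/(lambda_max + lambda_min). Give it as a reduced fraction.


lambda_max - lambda_min = 1.79 - 0.76 = 1.03.
lambda_max + lambda_min = 1.79 + 0.76 = 2.55.
delta = 1.03/2.55 = 103/255.

103/255


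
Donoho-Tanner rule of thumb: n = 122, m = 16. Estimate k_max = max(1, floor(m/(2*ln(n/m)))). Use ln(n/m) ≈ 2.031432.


n/m = 122/16 = 61/8.
ln(n/m) ≈ 2.031432.
2*ln(n/m) ≈ 4.062864.
m/(2*ln(n/m)) ≈ 16/4.062864 ≈ 3.9381.
floor = 3.
k_max = max(1, 3) = 3.

3


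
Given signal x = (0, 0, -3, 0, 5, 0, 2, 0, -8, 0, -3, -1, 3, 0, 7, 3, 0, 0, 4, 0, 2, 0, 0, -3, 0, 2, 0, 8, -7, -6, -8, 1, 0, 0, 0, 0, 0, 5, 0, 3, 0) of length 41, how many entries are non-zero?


Non-zero positions: [2, 4, 6, 8, 10, 11, 12, 14, 15, 18, 20, 23, 25, 27, 28, 29, 30, 31, 37, 39].
Sparsity = 20.

20


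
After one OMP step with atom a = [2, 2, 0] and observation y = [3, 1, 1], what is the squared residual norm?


a^T a = 8.
a^T y = 8.
coeff = 8/8 = 1.
||r||^2 = 3.

3


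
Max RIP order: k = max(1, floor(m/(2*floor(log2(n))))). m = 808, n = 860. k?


floor(log2(860)) = 9.
2*9 = 18.
m/(2*floor(log2(n))) = 808/18 ≈ 44.8889.
floor = 44.
k = max(1, 44) = 44.

44


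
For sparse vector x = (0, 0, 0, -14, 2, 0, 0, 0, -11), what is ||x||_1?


Non-zero entries: [(3, -14), (4, 2), (8, -11)]
Absolute values: [14, 2, 11]
||x||_1 = sum = 27.

27


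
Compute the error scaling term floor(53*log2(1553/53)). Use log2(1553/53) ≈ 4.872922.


log2(n/k) = log2(1553/53) ≈ 4.872922.
k*log2(n/k) ≈ 53*4.872922 = 258.264866.
floor(258.264866) = 258.

258


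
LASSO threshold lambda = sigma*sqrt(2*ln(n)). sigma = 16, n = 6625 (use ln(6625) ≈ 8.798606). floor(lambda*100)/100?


ln(6625) ≈ 8.798606.
2*ln(n) ≈ 17.597212.
sqrt(2*ln(n)) ≈ sqrt(17.597212) ≈ 4.194903.
lambda ≈ 16*4.194903 = 67.118448.
floor(lambda*100)/100 = 67.11.

67.11


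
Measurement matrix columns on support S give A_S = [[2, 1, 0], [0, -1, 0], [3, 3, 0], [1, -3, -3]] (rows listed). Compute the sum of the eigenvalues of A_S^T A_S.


Sum of eigenvalues of A_S^T A_S = trace(A_S^T A_S) = sum of squared column norms of A_S.
A_S^T A_S diagonal: [14, 20, 9].
trace = 14 + 20 + 9 = 43.

43


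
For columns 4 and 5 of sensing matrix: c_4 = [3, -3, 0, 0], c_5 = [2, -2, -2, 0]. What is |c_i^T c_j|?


Inner product: 3*2 + -3*-2 + 0*-2 + 0*0
Products: [6, 6, 0, 0]
Sum = 12.
|dot| = 12.

12


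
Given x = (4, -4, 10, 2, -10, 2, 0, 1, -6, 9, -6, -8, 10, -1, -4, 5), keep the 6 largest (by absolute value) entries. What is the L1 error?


Sorted |x_i| descending: [10, 10, 10, 9, 8, 6, 6, 5, 4, 4, 4, 2, 2, 1, 1, 0]
Keep top 6: [10, 10, 10, 9, 8, 6]
Tail entries: [6, 5, 4, 4, 4, 2, 2, 1, 1, 0]
L1 error = sum of tail = 29.

29


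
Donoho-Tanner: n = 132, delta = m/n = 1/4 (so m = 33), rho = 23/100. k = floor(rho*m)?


m = 1/4*132 = 33.
rho = 23/100.
rho*m = 23/100*33 = 7.59.
k = floor(7.59) = 7.

7


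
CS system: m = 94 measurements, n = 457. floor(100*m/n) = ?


100*m/n = 100*94/457 ≈ 20.5689.
floor = 20.

20


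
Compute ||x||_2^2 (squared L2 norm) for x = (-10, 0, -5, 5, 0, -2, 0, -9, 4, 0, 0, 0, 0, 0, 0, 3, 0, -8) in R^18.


Non-zero entries: [(0, -10), (2, -5), (3, 5), (5, -2), (7, -9), (8, 4), (15, 3), (17, -8)]
Squares: [100, 25, 25, 4, 81, 16, 9, 64]
||x||_2^2 = sum = 324.

324


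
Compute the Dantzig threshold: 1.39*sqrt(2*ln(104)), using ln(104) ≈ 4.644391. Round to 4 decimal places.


ln(104) ≈ 4.644391.
2*ln(n) ≈ 9.288782.
sqrt(2*ln(n)) ≈ sqrt(9.288782) ≈ 3.04775.
threshold ≈ 1.39*3.04775 = 4.2363725 ≈ 4.2364.

4.2364


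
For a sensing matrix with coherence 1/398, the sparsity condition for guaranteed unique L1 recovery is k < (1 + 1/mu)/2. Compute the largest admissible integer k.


1/mu = 398.
1 + 1/mu = 399.
(1 + 1/mu)/2 = 199.5 is not an integer, so k_max = floor(199.5) = 199.

199


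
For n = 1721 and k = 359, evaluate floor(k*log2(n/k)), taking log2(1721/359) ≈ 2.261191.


log2(n/k) = log2(1721/359) ≈ 2.261191.
k*log2(n/k) ≈ 359*2.261191 = 811.767569.
floor(811.767569) = 811.

811


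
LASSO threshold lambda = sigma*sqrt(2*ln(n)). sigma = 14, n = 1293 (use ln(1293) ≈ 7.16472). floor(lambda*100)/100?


ln(1293) ≈ 7.16472.
2*ln(n) ≈ 14.32944.
sqrt(2*ln(n)) ≈ sqrt(14.32944) ≈ 3.785425.
lambda ≈ 14*3.785425 = 52.99595.
floor(lambda*100)/100 = 52.99.

52.99


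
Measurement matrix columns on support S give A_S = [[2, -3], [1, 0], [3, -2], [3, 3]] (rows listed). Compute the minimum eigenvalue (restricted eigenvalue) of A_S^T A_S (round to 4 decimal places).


A_S^T A_S = [[23, -3], [-3, 22]].
trace = 45.
det = 497.
disc = trace^2 - 4*det = 2025 - 4*497 = 37.
sqrt(37) ≈ 6.082763.
lam_min = (45 - sqrt(37))/2 ≈ (45 - 6.082763)/2 = 19.4586185 ≈ 19.4586.

19.4586


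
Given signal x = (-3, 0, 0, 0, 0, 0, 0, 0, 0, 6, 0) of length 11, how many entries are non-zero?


Non-zero positions: [0, 9].
Sparsity = 2.

2


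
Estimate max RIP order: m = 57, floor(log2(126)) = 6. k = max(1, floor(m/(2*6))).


floor(log2(126)) = 6.
2*6 = 12.
m/(2*floor(log2(n))) = 57/12 ≈ 4.75.
floor = 4.
k = max(1, 4) = 4.

4


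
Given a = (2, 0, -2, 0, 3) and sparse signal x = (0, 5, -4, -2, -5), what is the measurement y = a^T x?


Non-zero terms: ['0*5', '-2*-4', '0*-2', '3*-5']
Products: [0, 8, 0, -15]
y = sum = -7.

-7


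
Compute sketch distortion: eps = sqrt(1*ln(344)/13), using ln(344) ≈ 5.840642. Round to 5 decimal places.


ln(344) ≈ 5.840642.
1*ln(N)/m ≈ 1*5.840642/13 ≈ 0.44928015.
eps = sqrt(0.44928015) ≈ 0.6702836 ≈ 0.67028.

0.67028


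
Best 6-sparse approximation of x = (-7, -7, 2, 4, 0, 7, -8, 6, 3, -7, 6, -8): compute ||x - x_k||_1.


Sorted |x_i| descending: [8, 8, 7, 7, 7, 7, 6, 6, 4, 3, 2, 0]
Keep top 6: [8, 8, 7, 7, 7, 7]
Tail entries: [6, 6, 4, 3, 2, 0]
L1 error = sum of tail = 21.

21


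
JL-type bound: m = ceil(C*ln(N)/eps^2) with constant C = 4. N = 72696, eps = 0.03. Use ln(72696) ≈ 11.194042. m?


ln(72696) ≈ 11.194042.
eps^2 = 0.03^2 = 0.0009.
C*ln(N)/eps^2 ≈ 4*11.194042/0.0009 ≈ 49751.2978.
m = ceil(49751.2978) = 49752.

49752


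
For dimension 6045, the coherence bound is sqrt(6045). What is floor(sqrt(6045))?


77^2 = 5929 <= 6045 < 6084 = 78^2, so 77 <= sqrt(6045) < 78.
floor(sqrt(6045)) = 77.

77


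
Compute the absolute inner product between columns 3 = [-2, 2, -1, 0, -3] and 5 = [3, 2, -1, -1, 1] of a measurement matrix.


Inner product: -2*3 + 2*2 + -1*-1 + 0*-1 + -3*1
Products: [-6, 4, 1, 0, -3]
Sum = -4.
|dot| = 4.

4


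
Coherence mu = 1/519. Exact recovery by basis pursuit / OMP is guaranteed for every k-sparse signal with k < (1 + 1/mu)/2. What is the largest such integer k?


1/mu = 519.
1 + 1/mu = 520.
(1 + 1/mu)/2 = 260 is an integer and the inequality is strict, so k_max = 260 - 1 = 259.

259


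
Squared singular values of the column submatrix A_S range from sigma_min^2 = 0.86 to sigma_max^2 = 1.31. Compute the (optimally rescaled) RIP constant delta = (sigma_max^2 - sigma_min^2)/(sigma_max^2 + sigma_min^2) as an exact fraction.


lambda_max - lambda_min = 1.31 - 0.86 = 0.45.
lambda_max + lambda_min = 1.31 + 0.86 = 2.17.
delta = 0.45/2.17 = 45/217.

45/217


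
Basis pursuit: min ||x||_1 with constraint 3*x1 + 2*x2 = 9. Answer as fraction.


Axis intercepts:
  x1 = 3, x2 = 0: L1 = 3
  x1 = 0, x2 = 9/2: L1 = 9/2
x* = (3, 0)
||x*||_1 = 3.

3


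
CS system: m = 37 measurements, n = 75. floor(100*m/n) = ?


100*m/n = 100*37/75 ≈ 49.3333.
floor = 49.

49


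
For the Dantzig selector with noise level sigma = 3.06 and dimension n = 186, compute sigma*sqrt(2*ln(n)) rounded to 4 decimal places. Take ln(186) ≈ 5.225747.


ln(186) ≈ 5.225747.
2*ln(n) ≈ 10.451494.
sqrt(2*ln(n)) ≈ sqrt(10.451494) ≈ 3.232877.
threshold ≈ 3.06*3.232877 = 9.89260362 ≈ 9.8926.

9.8926


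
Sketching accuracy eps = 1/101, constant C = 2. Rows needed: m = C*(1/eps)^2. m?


1/eps = 101.
(1/eps)^2 = 10201.
m = 2*10201 = 20402.

20402


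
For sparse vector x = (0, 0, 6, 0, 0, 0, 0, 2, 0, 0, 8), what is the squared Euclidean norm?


Non-zero entries: [(2, 6), (7, 2), (10, 8)]
Squares: [36, 4, 64]
||x||_2^2 = sum = 104.

104


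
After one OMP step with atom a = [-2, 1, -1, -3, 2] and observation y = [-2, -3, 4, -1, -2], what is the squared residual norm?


a^T a = 19.
a^T y = -4.
coeff = -4/19 = -4/19.
||r||^2 = 630/19.

630/19


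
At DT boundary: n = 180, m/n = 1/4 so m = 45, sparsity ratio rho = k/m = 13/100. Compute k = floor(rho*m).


m = 1/4*180 = 45.
rho = 13/100.
rho*m = 13/100*45 = 5.85.
k = floor(5.85) = 5.

5


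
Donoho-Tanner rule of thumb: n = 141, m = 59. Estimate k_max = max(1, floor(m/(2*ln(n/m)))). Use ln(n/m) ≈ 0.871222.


n/m = 141/59.
ln(n/m) ≈ 0.871222.
2*ln(n/m) ≈ 1.742444.
m/(2*ln(n/m)) ≈ 59/1.742444 ≈ 33.8605.
floor = 33.
k_max = max(1, 33) = 33.

33


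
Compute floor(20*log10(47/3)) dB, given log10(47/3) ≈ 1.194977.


||x||/||e|| = 47/3.
log10(47/3) ≈ 1.194977.
20*log10(||x||/||e||) ≈ 20*1.194977 = 23.89954.
floor(23.89954) = 23.

23


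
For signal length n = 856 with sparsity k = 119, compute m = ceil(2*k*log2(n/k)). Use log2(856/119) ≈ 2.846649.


log2(n/k) = log2(856/119) ≈ 2.846649.
2*k*log2(n/k) ≈ 2*119*2.846649 = 677.502462.
m = ceil(677.502462) = 678.

678


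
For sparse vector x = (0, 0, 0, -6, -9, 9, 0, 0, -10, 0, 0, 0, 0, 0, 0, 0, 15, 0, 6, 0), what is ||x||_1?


Non-zero entries: [(3, -6), (4, -9), (5, 9), (8, -10), (16, 15), (18, 6)]
Absolute values: [6, 9, 9, 10, 15, 6]
||x||_1 = sum = 55.

55


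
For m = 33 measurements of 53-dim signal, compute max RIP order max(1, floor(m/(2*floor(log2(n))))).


floor(log2(53)) = 5.
2*5 = 10.
m/(2*floor(log2(n))) = 33/10 ≈ 3.3.
floor = 3.
k = max(1, 3) = 3.

3


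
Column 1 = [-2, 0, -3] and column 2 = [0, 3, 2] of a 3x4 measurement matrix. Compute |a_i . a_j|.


Inner product: -2*0 + 0*3 + -3*2
Products: [0, 0, -6]
Sum = -6.
|dot| = 6.

6


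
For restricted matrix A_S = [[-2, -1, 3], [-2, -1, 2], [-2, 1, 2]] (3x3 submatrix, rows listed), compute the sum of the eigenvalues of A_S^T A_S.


Sum of eigenvalues of A_S^T A_S = trace(A_S^T A_S) = sum of squared column norms of A_S.
A_S^T A_S diagonal: [12, 3, 17].
trace = 12 + 3 + 17 = 32.

32


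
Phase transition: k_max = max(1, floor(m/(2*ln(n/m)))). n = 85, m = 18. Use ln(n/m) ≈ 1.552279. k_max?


n/m = 85/18.
ln(n/m) ≈ 1.552279.
2*ln(n/m) ≈ 3.104558.
m/(2*ln(n/m)) ≈ 18/3.104558 ≈ 5.7979.
floor = 5.
k_max = max(1, 5) = 5.

5


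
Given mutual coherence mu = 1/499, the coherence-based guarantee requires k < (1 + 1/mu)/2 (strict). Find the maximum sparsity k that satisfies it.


1/mu = 499.
1 + 1/mu = 500.
(1 + 1/mu)/2 = 250 is an integer and the inequality is strict, so k_max = 250 - 1 = 249.

249


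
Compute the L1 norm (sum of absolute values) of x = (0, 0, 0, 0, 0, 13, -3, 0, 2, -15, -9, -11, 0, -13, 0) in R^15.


Non-zero entries: [(5, 13), (6, -3), (8, 2), (9, -15), (10, -9), (11, -11), (13, -13)]
Absolute values: [13, 3, 2, 15, 9, 11, 13]
||x||_1 = sum = 66.

66


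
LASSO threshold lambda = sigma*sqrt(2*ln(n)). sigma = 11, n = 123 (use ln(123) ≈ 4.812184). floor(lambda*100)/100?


ln(123) ≈ 4.812184.
2*ln(n) ≈ 9.624368.
sqrt(2*ln(n)) ≈ sqrt(9.624368) ≈ 3.102317.
lambda ≈ 11*3.102317 = 34.125487.
floor(lambda*100)/100 = 34.12.

34.12


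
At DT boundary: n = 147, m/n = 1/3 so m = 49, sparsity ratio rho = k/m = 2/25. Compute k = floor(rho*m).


m = 1/3*147 = 49.
rho = 2/25.
rho*m = 2/25*49 = 3.92.
k = floor(3.92) = 3.

3


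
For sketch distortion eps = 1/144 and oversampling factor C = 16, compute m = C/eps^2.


1/eps = 144.
(1/eps)^2 = 20736.
m = 16*20736 = 331776.

331776


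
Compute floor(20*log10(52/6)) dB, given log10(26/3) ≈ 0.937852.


||x||/||e|| = 52/6 = 26/3.
log10(26/3) ≈ 0.937852.
20*log10(||x||/||e||) ≈ 20*0.937852 = 18.75704.
floor(18.75704) = 18.

18


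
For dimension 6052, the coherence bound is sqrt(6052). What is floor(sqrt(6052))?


77^2 = 5929 <= 6052 < 6084 = 78^2, so 77 <= sqrt(6052) < 78.
floor(sqrt(6052)) = 77.

77


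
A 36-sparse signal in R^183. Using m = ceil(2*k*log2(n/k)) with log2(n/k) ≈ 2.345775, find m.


log2(n/k) = log2(183/36) ≈ 2.345775.
2*k*log2(n/k) ≈ 2*36*2.345775 = 168.8958.
m = ceil(168.8958) = 169.

169


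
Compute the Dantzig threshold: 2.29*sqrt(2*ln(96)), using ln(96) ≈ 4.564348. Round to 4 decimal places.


ln(96) ≈ 4.564348.
2*ln(n) ≈ 9.128696.
sqrt(2*ln(n)) ≈ sqrt(9.128696) ≈ 3.021373.
threshold ≈ 2.29*3.021373 = 6.91894417 ≈ 6.9189.

6.9189


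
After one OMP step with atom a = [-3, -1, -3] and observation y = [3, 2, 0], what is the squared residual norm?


a^T a = 19.
a^T y = -11.
coeff = -11/19 = -11/19.
||r||^2 = 126/19.

126/19


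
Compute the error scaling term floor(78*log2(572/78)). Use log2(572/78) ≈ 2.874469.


log2(n/k) = log2(572/78) ≈ 2.874469.
k*log2(n/k) ≈ 78*2.874469 = 224.208582.
floor(224.208582) = 224.

224


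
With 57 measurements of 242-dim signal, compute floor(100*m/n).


100*m/n = 100*57/242 ≈ 23.5537.
floor = 23.

23


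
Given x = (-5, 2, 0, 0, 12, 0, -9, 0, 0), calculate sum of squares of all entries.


Non-zero entries: [(0, -5), (1, 2), (4, 12), (6, -9)]
Squares: [25, 4, 144, 81]
||x||_2^2 = sum = 254.

254


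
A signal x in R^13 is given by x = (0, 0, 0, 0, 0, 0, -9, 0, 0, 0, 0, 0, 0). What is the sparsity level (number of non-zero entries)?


Non-zero positions: [6].
Sparsity = 1.

1


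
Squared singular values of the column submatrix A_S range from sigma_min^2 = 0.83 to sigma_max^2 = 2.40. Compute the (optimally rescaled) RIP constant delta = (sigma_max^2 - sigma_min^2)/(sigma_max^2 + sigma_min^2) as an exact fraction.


lambda_max - lambda_min = 2.40 - 0.83 = 1.57.
lambda_max + lambda_min = 2.40 + 0.83 = 3.23.
delta = 1.57/3.23 = 157/323.

157/323


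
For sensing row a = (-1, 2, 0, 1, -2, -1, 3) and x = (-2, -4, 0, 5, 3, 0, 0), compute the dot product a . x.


Non-zero terms: ['-1*-2', '2*-4', '1*5', '-2*3']
Products: [2, -8, 5, -6]
y = sum = -7.

-7


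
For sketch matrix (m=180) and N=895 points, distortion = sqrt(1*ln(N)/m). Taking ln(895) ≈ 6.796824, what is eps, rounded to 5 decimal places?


ln(895) ≈ 6.796824.
1*ln(N)/m ≈ 1*6.796824/180 ≈ 0.03776013.
eps = sqrt(0.03776013) ≈ 0.1943197 ≈ 0.19432.

0.19432


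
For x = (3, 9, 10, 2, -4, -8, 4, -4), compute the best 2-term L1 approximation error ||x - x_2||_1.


Sorted |x_i| descending: [10, 9, 8, 4, 4, 4, 3, 2]
Keep top 2: [10, 9]
Tail entries: [8, 4, 4, 4, 3, 2]
L1 error = sum of tail = 25.

25


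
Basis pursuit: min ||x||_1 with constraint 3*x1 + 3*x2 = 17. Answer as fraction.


Axis intercepts:
  x1 = 17/3, x2 = 0: L1 = 17/3
  x1 = 0, x2 = 17/3: L1 = 17/3
x* = (17/3, 0)
||x*||_1 = 17/3.

17/3


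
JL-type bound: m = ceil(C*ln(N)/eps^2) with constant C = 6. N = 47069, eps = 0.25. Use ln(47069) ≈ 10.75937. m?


ln(47069) ≈ 10.75937.
eps^2 = 0.25^2 = 0.0625.
C*ln(N)/eps^2 ≈ 6*10.75937/0.0625 ≈ 1032.8995.
m = ceil(1032.8995) = 1033.

1033


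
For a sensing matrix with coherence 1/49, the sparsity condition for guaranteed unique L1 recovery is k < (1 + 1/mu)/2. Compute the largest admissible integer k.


1/mu = 49.
1 + 1/mu = 50.
(1 + 1/mu)/2 = 25 is an integer and the inequality is strict, so k_max = 25 - 1 = 24.

24


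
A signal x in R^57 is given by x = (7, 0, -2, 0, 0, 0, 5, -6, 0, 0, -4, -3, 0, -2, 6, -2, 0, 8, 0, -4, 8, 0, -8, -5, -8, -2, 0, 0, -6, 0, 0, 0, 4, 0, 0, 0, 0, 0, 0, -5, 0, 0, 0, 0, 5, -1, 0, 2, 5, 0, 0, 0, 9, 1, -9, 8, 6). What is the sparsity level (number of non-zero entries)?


Non-zero positions: [0, 2, 6, 7, 10, 11, 13, 14, 15, 17, 19, 20, 22, 23, 24, 25, 28, 32, 39, 44, 45, 47, 48, 52, 53, 54, 55, 56].
Sparsity = 28.

28


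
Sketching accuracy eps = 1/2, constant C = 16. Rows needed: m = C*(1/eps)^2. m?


1/eps = 2.
(1/eps)^2 = 4.
m = 16*4 = 64.

64


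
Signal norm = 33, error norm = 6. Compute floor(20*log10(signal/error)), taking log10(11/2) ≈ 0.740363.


||x||/||e|| = 33/6 = 11/2.
log10(11/2) ≈ 0.740363.
20*log10(||x||/||e||) ≈ 20*0.740363 = 14.80726.
floor(14.80726) = 14.

14


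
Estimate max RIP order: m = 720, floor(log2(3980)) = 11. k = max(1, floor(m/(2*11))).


floor(log2(3980)) = 11.
2*11 = 22.
m/(2*floor(log2(n))) = 720/22 ≈ 32.7273.
floor = 32.
k = max(1, 32) = 32.

32


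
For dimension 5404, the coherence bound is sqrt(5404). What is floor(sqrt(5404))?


73^2 = 5329 <= 5404 < 5476 = 74^2, so 73 <= sqrt(5404) < 74.
floor(sqrt(5404)) = 73.

73


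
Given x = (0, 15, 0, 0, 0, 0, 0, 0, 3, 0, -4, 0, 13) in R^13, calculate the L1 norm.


Non-zero entries: [(1, 15), (8, 3), (10, -4), (12, 13)]
Absolute values: [15, 3, 4, 13]
||x||_1 = sum = 35.

35


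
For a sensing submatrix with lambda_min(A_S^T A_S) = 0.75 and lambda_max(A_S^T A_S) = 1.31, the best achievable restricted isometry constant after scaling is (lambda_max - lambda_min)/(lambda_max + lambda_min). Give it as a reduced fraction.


lambda_max - lambda_min = 1.31 - 0.75 = 0.56.
lambda_max + lambda_min = 1.31 + 0.75 = 2.06.
delta = 0.56/2.06 = 56/206 = 28/103.

28/103


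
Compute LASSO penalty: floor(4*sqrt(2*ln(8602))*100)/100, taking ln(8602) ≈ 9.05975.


ln(8602) ≈ 9.05975.
2*ln(n) ≈ 18.1195.
sqrt(2*ln(n)) ≈ sqrt(18.1195) ≈ 4.256701.
lambda ≈ 4*4.256701 = 17.026804.
floor(lambda*100)/100 = 17.02.

17.02


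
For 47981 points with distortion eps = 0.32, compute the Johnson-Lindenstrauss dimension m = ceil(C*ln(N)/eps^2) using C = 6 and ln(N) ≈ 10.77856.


ln(47981) ≈ 10.77856.
eps^2 = 0.32^2 = 0.1024.
C*ln(N)/eps^2 ≈ 6*10.77856/0.1024 ≈ 631.5562.
m = ceil(631.5562) = 632.

632


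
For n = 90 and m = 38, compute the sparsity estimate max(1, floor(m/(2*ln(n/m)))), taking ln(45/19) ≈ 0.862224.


n/m = 90/38 = 45/19.
ln(n/m) ≈ 0.862224.
2*ln(n/m) ≈ 1.724448.
m/(2*ln(n/m)) ≈ 38/1.724448 ≈ 22.036.
floor = 22.
k_max = max(1, 22) = 22.

22


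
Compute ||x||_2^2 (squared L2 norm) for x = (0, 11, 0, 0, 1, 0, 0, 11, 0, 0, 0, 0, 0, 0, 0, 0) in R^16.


Non-zero entries: [(1, 11), (4, 1), (7, 11)]
Squares: [121, 1, 121]
||x||_2^2 = sum = 243.

243


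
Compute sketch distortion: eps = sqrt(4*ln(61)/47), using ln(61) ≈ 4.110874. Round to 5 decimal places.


ln(61) ≈ 4.110874.
4*ln(N)/m ≈ 4*4.110874/47 ≈ 0.34986162.
eps = sqrt(0.34986162) ≈ 0.591491 ≈ 0.59149.

0.59149


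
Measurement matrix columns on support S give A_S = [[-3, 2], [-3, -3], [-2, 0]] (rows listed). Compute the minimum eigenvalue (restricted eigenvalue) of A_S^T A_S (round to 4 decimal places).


A_S^T A_S = [[22, 3], [3, 13]].
trace = 35.
det = 277.
disc = trace^2 - 4*det = 1225 - 4*277 = 117.
sqrt(117) ≈ 10.816654.
lam_min = (35 - sqrt(117))/2 ≈ (35 - 10.816654)/2 = 12.091673 ≈ 12.0917.

12.0917


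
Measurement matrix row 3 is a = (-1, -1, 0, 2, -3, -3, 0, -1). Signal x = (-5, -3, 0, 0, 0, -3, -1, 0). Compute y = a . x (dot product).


Non-zero terms: ['-1*-5', '-1*-3', '-3*-3', '0*-1']
Products: [5, 3, 9, 0]
y = sum = 17.

17


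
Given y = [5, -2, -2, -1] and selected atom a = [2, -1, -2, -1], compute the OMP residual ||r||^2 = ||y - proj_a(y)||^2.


a^T a = 10.
a^T y = 17.
coeff = 17/10 = 17/10.
||r||^2 = 51/10.

51/10


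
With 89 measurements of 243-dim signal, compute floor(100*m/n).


100*m/n = 100*89/243 ≈ 36.6255.
floor = 36.

36


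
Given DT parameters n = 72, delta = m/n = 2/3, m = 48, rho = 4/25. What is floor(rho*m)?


m = 2/3*72 = 48.
rho = 4/25.
rho*m = 4/25*48 = 7.68.
k = floor(7.68) = 7.

7


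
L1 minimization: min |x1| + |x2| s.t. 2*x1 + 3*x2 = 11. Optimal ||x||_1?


Axis intercepts:
  x1 = 11/2, x2 = 0: L1 = 11/2
  x1 = 0, x2 = 11/3: L1 = 11/3
x* = (0, 11/3)
||x*||_1 = 11/3.

11/3


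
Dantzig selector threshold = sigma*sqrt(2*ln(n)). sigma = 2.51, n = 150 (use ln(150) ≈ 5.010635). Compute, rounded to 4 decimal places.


ln(150) ≈ 5.010635.
2*ln(n) ≈ 10.02127.
sqrt(2*ln(n)) ≈ sqrt(10.02127) ≈ 3.165639.
threshold ≈ 2.51*3.165639 = 7.94575389 ≈ 7.9458.

7.9458


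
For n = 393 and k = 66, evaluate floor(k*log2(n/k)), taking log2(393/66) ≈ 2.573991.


log2(n/k) = log2(393/66) ≈ 2.573991.
k*log2(n/k) ≈ 66*2.573991 = 169.883406.
floor(169.883406) = 169.

169


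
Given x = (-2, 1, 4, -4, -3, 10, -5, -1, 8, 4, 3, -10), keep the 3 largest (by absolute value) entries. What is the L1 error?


Sorted |x_i| descending: [10, 10, 8, 5, 4, 4, 4, 3, 3, 2, 1, 1]
Keep top 3: [10, 10, 8]
Tail entries: [5, 4, 4, 4, 3, 3, 2, 1, 1]
L1 error = sum of tail = 27.

27


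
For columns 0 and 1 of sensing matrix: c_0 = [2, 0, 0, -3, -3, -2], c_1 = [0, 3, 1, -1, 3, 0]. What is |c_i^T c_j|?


Inner product: 2*0 + 0*3 + 0*1 + -3*-1 + -3*3 + -2*0
Products: [0, 0, 0, 3, -9, 0]
Sum = -6.
|dot| = 6.

6


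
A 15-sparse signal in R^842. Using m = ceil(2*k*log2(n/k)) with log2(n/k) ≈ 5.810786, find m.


log2(n/k) = log2(842/15) ≈ 5.810786.
2*k*log2(n/k) ≈ 2*15*5.810786 = 174.32358.
m = ceil(174.32358) = 175.

175


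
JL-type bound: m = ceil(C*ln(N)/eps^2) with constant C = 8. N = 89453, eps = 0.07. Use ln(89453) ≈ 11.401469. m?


ln(89453) ≈ 11.401469.
eps^2 = 0.07^2 = 0.0049.
C*ln(N)/eps^2 ≈ 8*11.401469/0.0049 ≈ 18614.6433.
m = ceil(18614.6433) = 18615.

18615


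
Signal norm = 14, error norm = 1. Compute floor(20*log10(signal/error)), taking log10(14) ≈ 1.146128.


||x||/||e|| = 14/1 = 14.
log10(14) ≈ 1.146128.
20*log10(||x||/||e||) ≈ 20*1.146128 = 22.92256.
floor(22.92256) = 22.

22


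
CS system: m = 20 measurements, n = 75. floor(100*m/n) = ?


100*m/n = 100*20/75 ≈ 26.6667.
floor = 26.

26


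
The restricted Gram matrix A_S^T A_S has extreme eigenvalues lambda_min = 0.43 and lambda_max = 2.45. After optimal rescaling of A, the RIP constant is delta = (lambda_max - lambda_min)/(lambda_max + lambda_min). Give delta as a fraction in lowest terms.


lambda_max - lambda_min = 2.45 - 0.43 = 2.02.
lambda_max + lambda_min = 2.45 + 0.43 = 2.88.
delta = 2.02/2.88 = 202/288 = 101/144.

101/144


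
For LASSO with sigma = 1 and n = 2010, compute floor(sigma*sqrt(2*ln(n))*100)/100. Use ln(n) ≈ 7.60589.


ln(2010) ≈ 7.60589.
2*ln(n) ≈ 15.21178.
sqrt(2*ln(n)) ≈ sqrt(15.21178) ≈ 3.900228.
lambda ≈ 1*3.900228 = 3.900228.
floor(lambda*100)/100 = 3.90.

3.90


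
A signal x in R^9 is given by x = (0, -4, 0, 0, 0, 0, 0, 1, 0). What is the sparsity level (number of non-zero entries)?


Non-zero positions: [1, 7].
Sparsity = 2.

2


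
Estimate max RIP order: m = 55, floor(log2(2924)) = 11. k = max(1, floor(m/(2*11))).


floor(log2(2924)) = 11.
2*11 = 22.
m/(2*floor(log2(n))) = 55/22 ≈ 2.5.
floor = 2.
k = max(1, 2) = 2.

2


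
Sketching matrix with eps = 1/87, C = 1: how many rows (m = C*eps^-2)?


1/eps = 87.
(1/eps)^2 = 7569.
m = 1*7569 = 7569.

7569


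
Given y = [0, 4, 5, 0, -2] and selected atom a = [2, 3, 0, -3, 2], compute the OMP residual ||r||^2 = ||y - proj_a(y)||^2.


a^T a = 26.
a^T y = 8.
coeff = 8/26 = 4/13.
||r||^2 = 553/13.

553/13


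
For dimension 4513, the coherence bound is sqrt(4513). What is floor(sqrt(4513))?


67^2 = 4489 <= 4513 < 4624 = 68^2, so 67 <= sqrt(4513) < 68.
floor(sqrt(4513)) = 67.

67


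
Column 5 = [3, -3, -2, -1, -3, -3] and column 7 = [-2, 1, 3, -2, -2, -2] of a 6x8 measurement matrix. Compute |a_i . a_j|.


Inner product: 3*-2 + -3*1 + -2*3 + -1*-2 + -3*-2 + -3*-2
Products: [-6, -3, -6, 2, 6, 6]
Sum = -1.
|dot| = 1.

1


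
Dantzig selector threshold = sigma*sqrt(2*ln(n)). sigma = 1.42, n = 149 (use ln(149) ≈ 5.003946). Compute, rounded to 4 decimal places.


ln(149) ≈ 5.003946.
2*ln(n) ≈ 10.007892.
sqrt(2*ln(n)) ≈ sqrt(10.007892) ≈ 3.163525.
threshold ≈ 1.42*3.163525 = 4.4922055 ≈ 4.4922.

4.4922


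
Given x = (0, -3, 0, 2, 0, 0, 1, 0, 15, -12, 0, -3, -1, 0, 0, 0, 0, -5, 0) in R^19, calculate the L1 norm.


Non-zero entries: [(1, -3), (3, 2), (6, 1), (8, 15), (9, -12), (11, -3), (12, -1), (17, -5)]
Absolute values: [3, 2, 1, 15, 12, 3, 1, 5]
||x||_1 = sum = 42.

42


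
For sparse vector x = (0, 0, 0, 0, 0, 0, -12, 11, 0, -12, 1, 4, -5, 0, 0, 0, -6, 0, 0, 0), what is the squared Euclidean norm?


Non-zero entries: [(6, -12), (7, 11), (9, -12), (10, 1), (11, 4), (12, -5), (16, -6)]
Squares: [144, 121, 144, 1, 16, 25, 36]
||x||_2^2 = sum = 487.

487


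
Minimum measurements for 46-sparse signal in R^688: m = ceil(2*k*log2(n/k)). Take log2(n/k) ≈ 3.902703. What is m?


log2(n/k) = log2(688/46) ≈ 3.902703.
2*k*log2(n/k) ≈ 2*46*3.902703 = 359.048676.
m = ceil(359.048676) = 360.

360


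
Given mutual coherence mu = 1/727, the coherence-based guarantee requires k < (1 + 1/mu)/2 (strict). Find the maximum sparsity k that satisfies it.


1/mu = 727.
1 + 1/mu = 728.
(1 + 1/mu)/2 = 364 is an integer and the inequality is strict, so k_max = 364 - 1 = 363.

363


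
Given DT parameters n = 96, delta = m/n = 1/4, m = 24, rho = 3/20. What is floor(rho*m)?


m = 1/4*96 = 24.
rho = 3/20.
rho*m = 3/20*24 = 3.6.
k = floor(3.6) = 3.

3


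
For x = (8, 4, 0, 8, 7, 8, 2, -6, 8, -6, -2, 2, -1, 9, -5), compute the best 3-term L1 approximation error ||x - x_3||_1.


Sorted |x_i| descending: [9, 8, 8, 8, 8, 7, 6, 6, 5, 4, 2, 2, 2, 1, 0]
Keep top 3: [9, 8, 8]
Tail entries: [8, 8, 7, 6, 6, 5, 4, 2, 2, 2, 1, 0]
L1 error = sum of tail = 51.

51


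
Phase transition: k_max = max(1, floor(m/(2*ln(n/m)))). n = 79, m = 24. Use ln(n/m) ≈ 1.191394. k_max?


n/m = 79/24.
ln(n/m) ≈ 1.191394.
2*ln(n/m) ≈ 2.382788.
m/(2*ln(n/m)) ≈ 24/2.382788 ≈ 10.0722.
floor = 10.
k_max = max(1, 10) = 10.

10


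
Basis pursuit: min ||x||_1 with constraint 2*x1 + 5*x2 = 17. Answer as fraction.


Axis intercepts:
  x1 = 17/2, x2 = 0: L1 = 17/2
  x1 = 0, x2 = 17/5: L1 = 17/5
x* = (0, 17/5)
||x*||_1 = 17/5.

17/5


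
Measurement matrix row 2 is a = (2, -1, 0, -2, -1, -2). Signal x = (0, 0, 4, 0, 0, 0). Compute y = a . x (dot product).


Non-zero terms: ['0*4']
Products: [0]
y = sum = 0.

0


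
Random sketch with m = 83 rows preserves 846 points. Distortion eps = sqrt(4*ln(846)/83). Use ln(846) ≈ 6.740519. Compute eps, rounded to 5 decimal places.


ln(846) ≈ 6.740519.
4*ln(N)/m ≈ 4*6.740519/83 ≈ 0.32484429.
eps = sqrt(0.32484429) ≈ 0.5699511 ≈ 0.56995.

0.56995


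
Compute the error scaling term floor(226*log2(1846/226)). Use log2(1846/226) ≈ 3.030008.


log2(n/k) = log2(1846/226) ≈ 3.030008.
k*log2(n/k) ≈ 226*3.030008 = 684.781808.
floor(684.781808) = 684.

684


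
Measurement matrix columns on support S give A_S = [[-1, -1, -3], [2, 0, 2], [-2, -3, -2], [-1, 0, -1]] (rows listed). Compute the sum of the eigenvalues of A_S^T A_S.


Sum of eigenvalues of A_S^T A_S = trace(A_S^T A_S) = sum of squared column norms of A_S.
A_S^T A_S diagonal: [10, 10, 18].
trace = 10 + 10 + 18 = 38.

38


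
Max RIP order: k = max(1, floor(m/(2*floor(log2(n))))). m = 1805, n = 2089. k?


floor(log2(2089)) = 11.
2*11 = 22.
m/(2*floor(log2(n))) = 1805/22 ≈ 82.0455.
floor = 82.
k = max(1, 82) = 82.

82


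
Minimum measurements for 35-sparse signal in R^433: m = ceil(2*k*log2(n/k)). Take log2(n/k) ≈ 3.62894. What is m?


log2(n/k) = log2(433/35) ≈ 3.62894.
2*k*log2(n/k) ≈ 2*35*3.62894 = 254.0258.
m = ceil(254.0258) = 255.

255


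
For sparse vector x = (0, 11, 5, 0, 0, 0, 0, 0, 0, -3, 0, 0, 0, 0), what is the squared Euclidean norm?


Non-zero entries: [(1, 11), (2, 5), (9, -3)]
Squares: [121, 25, 9]
||x||_2^2 = sum = 155.

155


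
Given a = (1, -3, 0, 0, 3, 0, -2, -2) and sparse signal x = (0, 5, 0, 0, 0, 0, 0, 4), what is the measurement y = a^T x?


Non-zero terms: ['-3*5', '-2*4']
Products: [-15, -8]
y = sum = -23.

-23


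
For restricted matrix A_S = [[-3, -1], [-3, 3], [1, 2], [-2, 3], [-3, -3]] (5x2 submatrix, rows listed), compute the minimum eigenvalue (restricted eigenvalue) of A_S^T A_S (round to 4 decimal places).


A_S^T A_S = [[32, -1], [-1, 32]].
trace = 64.
det = 1023.
disc = trace^2 - 4*det = 4096 - 4*1023 = 4.
sqrt(4) = 2.
lam_min = (64 - 2)/2 = 31 = 31.0000.

31.0000


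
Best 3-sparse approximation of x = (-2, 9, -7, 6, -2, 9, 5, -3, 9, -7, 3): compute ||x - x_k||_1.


Sorted |x_i| descending: [9, 9, 9, 7, 7, 6, 5, 3, 3, 2, 2]
Keep top 3: [9, 9, 9]
Tail entries: [7, 7, 6, 5, 3, 3, 2, 2]
L1 error = sum of tail = 35.

35


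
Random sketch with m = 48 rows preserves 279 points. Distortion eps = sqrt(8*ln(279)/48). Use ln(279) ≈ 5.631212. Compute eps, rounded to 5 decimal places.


ln(279) ≈ 5.631212.
8*ln(N)/m ≈ 8*5.631212/48 ≈ 0.93853533.
eps = sqrt(0.93853533) ≈ 0.9687803 ≈ 0.96878.

0.96878


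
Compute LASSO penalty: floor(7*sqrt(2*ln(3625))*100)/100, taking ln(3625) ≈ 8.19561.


ln(3625) ≈ 8.19561.
2*ln(n) ≈ 16.39122.
sqrt(2*ln(n)) ≈ sqrt(16.39122) ≈ 4.048607.
lambda ≈ 7*4.048607 = 28.340249.
floor(lambda*100)/100 = 28.34.

28.34


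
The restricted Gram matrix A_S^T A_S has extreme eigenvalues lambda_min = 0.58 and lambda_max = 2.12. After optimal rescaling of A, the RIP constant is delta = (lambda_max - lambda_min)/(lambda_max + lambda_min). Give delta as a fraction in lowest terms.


lambda_max - lambda_min = 2.12 - 0.58 = 1.54.
lambda_max + lambda_min = 2.12 + 0.58 = 2.70.
delta = 1.54/2.70 = 154/270 = 77/135.

77/135


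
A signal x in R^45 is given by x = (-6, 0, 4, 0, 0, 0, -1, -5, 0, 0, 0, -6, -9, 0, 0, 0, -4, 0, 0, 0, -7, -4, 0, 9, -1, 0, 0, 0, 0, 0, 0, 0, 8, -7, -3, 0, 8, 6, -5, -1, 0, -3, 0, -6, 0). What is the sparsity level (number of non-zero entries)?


Non-zero positions: [0, 2, 6, 7, 11, 12, 16, 20, 21, 23, 24, 32, 33, 34, 36, 37, 38, 39, 41, 43].
Sparsity = 20.

20


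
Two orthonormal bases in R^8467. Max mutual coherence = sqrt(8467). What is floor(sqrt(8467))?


92^2 = 8464 <= 8467 < 8649 = 93^2, so 92 <= sqrt(8467) < 93.
floor(sqrt(8467)) = 92.

92


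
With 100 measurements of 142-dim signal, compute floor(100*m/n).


100*m/n = 100*100/142 ≈ 70.4225.
floor = 70.

70


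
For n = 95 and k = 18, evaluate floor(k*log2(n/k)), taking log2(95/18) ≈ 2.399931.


log2(n/k) = log2(95/18) ≈ 2.399931.
k*log2(n/k) ≈ 18*2.399931 = 43.198758.
floor(43.198758) = 43.

43


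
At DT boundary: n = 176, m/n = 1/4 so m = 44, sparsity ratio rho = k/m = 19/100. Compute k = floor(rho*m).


m = 1/4*176 = 44.
rho = 19/100.
rho*m = 19/100*44 = 8.36.
k = floor(8.36) = 8.

8


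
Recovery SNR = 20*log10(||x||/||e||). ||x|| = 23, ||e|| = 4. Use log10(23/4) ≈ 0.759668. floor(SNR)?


||x||/||e|| = 23/4.
log10(23/4) ≈ 0.759668.
20*log10(||x||/||e||) ≈ 20*0.759668 = 15.19336.
floor(15.19336) = 15.

15


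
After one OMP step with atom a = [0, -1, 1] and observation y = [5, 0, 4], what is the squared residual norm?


a^T a = 2.
a^T y = 4.
coeff = 4/2 = 2.
||r||^2 = 33.

33


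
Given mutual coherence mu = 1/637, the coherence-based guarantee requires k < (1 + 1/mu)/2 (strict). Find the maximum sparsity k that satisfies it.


1/mu = 637.
1 + 1/mu = 638.
(1 + 1/mu)/2 = 319 is an integer and the inequality is strict, so k_max = 319 - 1 = 318.

318


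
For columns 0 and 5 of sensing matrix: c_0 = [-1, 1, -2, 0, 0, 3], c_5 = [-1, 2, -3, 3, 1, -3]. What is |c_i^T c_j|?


Inner product: -1*-1 + 1*2 + -2*-3 + 0*3 + 0*1 + 3*-3
Products: [1, 2, 6, 0, 0, -9]
Sum = 0.
|dot| = 0.

0


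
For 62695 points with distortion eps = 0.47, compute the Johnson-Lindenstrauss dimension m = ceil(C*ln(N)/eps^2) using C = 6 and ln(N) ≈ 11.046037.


ln(62695) ≈ 11.046037.
eps^2 = 0.47^2 = 0.2209.
C*ln(N)/eps^2 ≈ 6*11.046037/0.2209 ≈ 300.0282.
m = ceil(300.0282) = 301.

301


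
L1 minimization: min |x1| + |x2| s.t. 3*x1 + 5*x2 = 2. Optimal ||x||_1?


Axis intercepts:
  x1 = 2/3, x2 = 0: L1 = 2/3
  x1 = 0, x2 = 2/5: L1 = 2/5
x* = (0, 2/5)
||x*||_1 = 2/5.

2/5


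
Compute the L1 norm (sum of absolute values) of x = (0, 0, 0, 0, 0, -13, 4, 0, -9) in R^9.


Non-zero entries: [(5, -13), (6, 4), (8, -9)]
Absolute values: [13, 4, 9]
||x||_1 = sum = 26.

26


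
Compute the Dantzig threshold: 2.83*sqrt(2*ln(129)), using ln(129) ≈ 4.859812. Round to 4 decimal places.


ln(129) ≈ 4.859812.
2*ln(n) ≈ 9.719624.
sqrt(2*ln(n)) ≈ sqrt(9.719624) ≈ 3.117631.
threshold ≈ 2.83*3.117631 = 8.82289573 ≈ 8.8229.

8.8229


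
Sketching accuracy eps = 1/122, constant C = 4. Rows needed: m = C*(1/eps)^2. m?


1/eps = 122.
(1/eps)^2 = 14884.
m = 4*14884 = 59536.

59536


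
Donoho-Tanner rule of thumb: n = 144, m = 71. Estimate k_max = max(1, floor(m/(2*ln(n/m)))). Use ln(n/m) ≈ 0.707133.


n/m = 144/71.
ln(n/m) ≈ 0.707133.
2*ln(n/m) ≈ 1.414266.
m/(2*ln(n/m)) ≈ 71/1.414266 ≈ 50.2027.
floor = 50.
k_max = max(1, 50) = 50.

50


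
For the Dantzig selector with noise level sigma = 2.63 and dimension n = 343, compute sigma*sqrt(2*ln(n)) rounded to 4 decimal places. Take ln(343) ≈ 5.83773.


ln(343) ≈ 5.83773.
2*ln(n) ≈ 11.67546.
sqrt(2*ln(n)) ≈ sqrt(11.67546) ≈ 3.416937.
threshold ≈ 2.63*3.416937 = 8.98654431 ≈ 8.9865.

8.9865


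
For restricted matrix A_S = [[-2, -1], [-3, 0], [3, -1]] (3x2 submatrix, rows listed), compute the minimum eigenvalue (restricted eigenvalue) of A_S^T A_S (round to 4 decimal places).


A_S^T A_S = [[22, -1], [-1, 2]].
trace = 24.
det = 43.
disc = trace^2 - 4*det = 576 - 4*43 = 404.
sqrt(404) ≈ 20.099751.
lam_min = (24 - sqrt(404))/2 ≈ (24 - 20.099751)/2 = 1.9501245 ≈ 1.9501.

1.9501


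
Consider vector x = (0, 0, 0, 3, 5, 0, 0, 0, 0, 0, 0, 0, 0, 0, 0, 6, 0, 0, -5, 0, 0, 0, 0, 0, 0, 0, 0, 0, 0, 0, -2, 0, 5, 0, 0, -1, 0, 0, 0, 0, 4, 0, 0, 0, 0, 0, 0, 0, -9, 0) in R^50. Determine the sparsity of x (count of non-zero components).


Non-zero positions: [3, 4, 15, 18, 30, 32, 35, 40, 48].
Sparsity = 9.

9


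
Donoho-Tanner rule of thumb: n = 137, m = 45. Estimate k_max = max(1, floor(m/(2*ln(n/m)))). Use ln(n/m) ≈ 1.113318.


n/m = 137/45.
ln(n/m) ≈ 1.113318.
2*ln(n/m) ≈ 2.226636.
m/(2*ln(n/m)) ≈ 45/2.226636 ≈ 20.2099.
floor = 20.
k_max = max(1, 20) = 20.

20


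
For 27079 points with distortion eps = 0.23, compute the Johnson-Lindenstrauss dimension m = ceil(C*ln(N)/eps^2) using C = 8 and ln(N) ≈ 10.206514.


ln(27079) ≈ 10.206514.
eps^2 = 0.23^2 = 0.0529.
C*ln(N)/eps^2 ≈ 8*10.206514/0.0529 ≈ 1543.5182.
m = ceil(1543.5182) = 1544.

1544


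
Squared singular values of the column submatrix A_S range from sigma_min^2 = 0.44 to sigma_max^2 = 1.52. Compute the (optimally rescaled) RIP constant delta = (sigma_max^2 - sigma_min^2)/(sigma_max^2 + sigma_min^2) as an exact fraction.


lambda_max - lambda_min = 1.52 - 0.44 = 1.08.
lambda_max + lambda_min = 1.52 + 0.44 = 1.96.
delta = 1.08/1.96 = 108/196 = 27/49.

27/49


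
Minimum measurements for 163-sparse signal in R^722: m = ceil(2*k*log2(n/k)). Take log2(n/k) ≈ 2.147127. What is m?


log2(n/k) = log2(722/163) ≈ 2.147127.
2*k*log2(n/k) ≈ 2*163*2.147127 = 699.963402.
m = ceil(699.963402) = 700.

700


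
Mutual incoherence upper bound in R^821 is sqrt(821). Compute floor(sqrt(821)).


28^2 = 784 <= 821 < 841 = 29^2, so 28 <= sqrt(821) < 29.
floor(sqrt(821)) = 28.

28


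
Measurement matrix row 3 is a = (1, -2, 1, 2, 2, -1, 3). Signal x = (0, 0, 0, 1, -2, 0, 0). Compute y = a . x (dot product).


Non-zero terms: ['2*1', '2*-2']
Products: [2, -4]
y = sum = -2.

-2


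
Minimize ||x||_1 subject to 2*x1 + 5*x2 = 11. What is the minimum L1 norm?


Axis intercepts:
  x1 = 11/2, x2 = 0: L1 = 11/2
  x1 = 0, x2 = 11/5: L1 = 11/5
x* = (0, 11/5)
||x*||_1 = 11/5.

11/5


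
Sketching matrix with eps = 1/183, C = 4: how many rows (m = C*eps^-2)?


1/eps = 183.
(1/eps)^2 = 33489.
m = 4*33489 = 133956.

133956


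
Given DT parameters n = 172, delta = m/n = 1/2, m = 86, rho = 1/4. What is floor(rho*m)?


m = 1/2*172 = 86.
rho = 1/4.
rho*m = 1/4*86 = 21.5.
k = floor(21.5) = 21.

21


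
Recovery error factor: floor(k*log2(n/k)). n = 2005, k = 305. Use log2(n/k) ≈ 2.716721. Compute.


log2(n/k) = log2(2005/305) ≈ 2.716721.
k*log2(n/k) ≈ 305*2.716721 = 828.599905.
floor(828.599905) = 828.

828


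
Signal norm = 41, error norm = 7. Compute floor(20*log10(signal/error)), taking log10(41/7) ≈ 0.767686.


||x||/||e|| = 41/7.
log10(41/7) ≈ 0.767686.
20*log10(||x||/||e||) ≈ 20*0.767686 = 15.35372.
floor(15.35372) = 15.

15
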